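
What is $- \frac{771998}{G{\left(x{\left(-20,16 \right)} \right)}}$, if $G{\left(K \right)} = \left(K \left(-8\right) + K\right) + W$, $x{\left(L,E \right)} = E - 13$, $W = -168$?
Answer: $\frac{771998}{189} \approx 4084.6$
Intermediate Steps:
$x{\left(L,E \right)} = -13 + E$
$G{\left(K \right)} = -168 - 7 K$ ($G{\left(K \right)} = \left(K \left(-8\right) + K\right) - 168 = \left(- 8 K + K\right) - 168 = - 7 K - 168 = -168 - 7 K$)
$- \frac{771998}{G{\left(x{\left(-20,16 \right)} \right)}} = - \frac{771998}{-168 - 7 \left(-13 + 16\right)} = - \frac{771998}{-168 - 21} = - \frac{771998}{-189} = \left(-771998\right) \left(- \frac{1}{189}\right) = \frac{771998}{189}$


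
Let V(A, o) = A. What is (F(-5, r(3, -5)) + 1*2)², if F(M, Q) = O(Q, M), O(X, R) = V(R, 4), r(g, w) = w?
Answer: 9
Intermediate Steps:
O(X, R) = R
F(M, Q) = M
(F(-5, r(3, -5)) + 1*2)² = (-5 + 1*2)² = (-5 + 2)² = (-3)² = 9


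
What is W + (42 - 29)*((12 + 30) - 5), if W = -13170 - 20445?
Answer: -33134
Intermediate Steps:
W = -33615
W + (42 - 29)*((12 + 30) - 5) = -33615 + (42 - 29)*((12 + 30) - 5) = -33615 + 13*(42 - 5) = -33615 + 13*37 = -33615 + 481 = -33134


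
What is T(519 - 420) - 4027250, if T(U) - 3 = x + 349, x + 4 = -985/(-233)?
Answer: -938267181/233 ≈ -4.0269e+6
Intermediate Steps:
x = 53/233 (x = -4 - 985/(-233) = -4 - 985*(-1/233) = -4 + 985/233 = 53/233 ≈ 0.22747)
T(U) = 82069/233 (T(U) = 3 + (53/233 + 349) = 3 + 81370/233 = 82069/233)
T(519 - 420) - 4027250 = 82069/233 - 4027250 = -938267181/233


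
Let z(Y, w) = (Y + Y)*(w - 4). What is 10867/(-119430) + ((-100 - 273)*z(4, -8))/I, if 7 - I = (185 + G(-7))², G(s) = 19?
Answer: -4728714443/4969362870 ≈ -0.95157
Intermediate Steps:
z(Y, w) = 2*Y*(-4 + w) (z(Y, w) = (2*Y)*(-4 + w) = 2*Y*(-4 + w))
I = -41609 (I = 7 - (185 + 19)² = 7 - 1*204² = 7 - 1*41616 = 7 - 41616 = -41609)
10867/(-119430) + ((-100 - 273)*z(4, -8))/I = 10867/(-119430) + ((-100 - 273)*(2*4*(-4 - 8)))/(-41609) = 10867*(-1/119430) - 746*4*(-12)*(-1/41609) = -10867/119430 - 373*(-96)*(-1/41609) = -10867/119430 + 35808*(-1/41609) = -10867/119430 - 35808/41609 = -4728714443/4969362870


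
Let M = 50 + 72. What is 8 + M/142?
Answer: 629/71 ≈ 8.8592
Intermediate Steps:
M = 122
8 + M/142 = 8 + 122/142 = 8 + (1/142)*122 = 8 + 61/71 = 629/71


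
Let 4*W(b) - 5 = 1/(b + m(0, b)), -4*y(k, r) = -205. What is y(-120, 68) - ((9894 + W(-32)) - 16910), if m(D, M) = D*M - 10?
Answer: 1187089/168 ≈ 7066.0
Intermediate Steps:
y(k, r) = 205/4 (y(k, r) = -1/4*(-205) = 205/4)
m(D, M) = -10 + D*M
W(b) = 5/4 + 1/(4*(-10 + b)) (W(b) = 5/4 + 1/(4*(b + (-10 + 0*b))) = 5/4 + 1/(4*(b + (-10 + 0))) = 5/4 + 1/(4*(b - 10)) = 5/4 + 1/(4*(-10 + b)))
y(-120, 68) - ((9894 + W(-32)) - 16910) = 205/4 - ((9894 + (-49 + 5*(-32))/(4*(-10 - 32))) - 16910) = 205/4 - ((9894 + (1/4)*(-49 - 160)/(-42)) - 16910) = 205/4 - ((9894 + (1/4)*(-1/42)*(-209)) - 16910) = 205/4 - ((9894 + 209/168) - 16910) = 205/4 - (1662401/168 - 16910) = 205/4 - 1*(-1178479/168) = 205/4 + 1178479/168 = 1187089/168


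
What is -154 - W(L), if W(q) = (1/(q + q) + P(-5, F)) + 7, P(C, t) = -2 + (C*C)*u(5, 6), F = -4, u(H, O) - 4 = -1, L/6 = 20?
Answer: -56161/240 ≈ -234.00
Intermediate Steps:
L = 120 (L = 6*20 = 120)
u(H, O) = 3 (u(H, O) = 4 - 1 = 3)
P(C, t) = -2 + 3*C² (P(C, t) = -2 + (C*C)*3 = -2 + C²*3 = -2 + 3*C²)
W(q) = 80 + 1/(2*q) (W(q) = (1/(q + q) + (-2 + 3*(-5)²)) + 7 = (1/(2*q) + (-2 + 3*25)) + 7 = (1/(2*q) + (-2 + 75)) + 7 = (1/(2*q) + 73) + 7 = (73 + 1/(2*q)) + 7 = 80 + 1/(2*q))
-154 - W(L) = -154 - (80 + (½)/120) = -154 - (80 + (½)*(1/120)) = -154 - (80 + 1/240) = -154 - 1*19201/240 = -154 - 19201/240 = -56161/240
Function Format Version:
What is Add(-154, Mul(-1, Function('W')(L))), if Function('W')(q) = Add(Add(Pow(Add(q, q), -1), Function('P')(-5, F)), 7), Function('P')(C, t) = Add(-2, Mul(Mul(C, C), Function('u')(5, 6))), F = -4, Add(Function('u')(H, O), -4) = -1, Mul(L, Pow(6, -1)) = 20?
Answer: Rational(-56161, 240) ≈ -234.00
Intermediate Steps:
L = 120 (L = Mul(6, 20) = 120)
Function('u')(H, O) = 3 (Function('u')(H, O) = Add(4, -1) = 3)
Function('P')(C, t) = Add(-2, Mul(3, Pow(C, 2))) (Function('P')(C, t) = Add(-2, Mul(Mul(C, C), 3)) = Add(-2, Mul(Pow(C, 2), 3)) = Add(-2, Mul(3, Pow(C, 2))))
Function('W')(q) = Add(80, Mul(Rational(1, 2), Pow(q, -1))) (Function('W')(q) = Add(Add(Pow(Add(q, q), -1), Add(-2, Mul(3, Pow(-5, 2)))), 7) = Add(Add(Pow(Mul(2, q), -1), Add(-2, Mul(3, 25))), 7) = Add(Add(Mul(Rational(1, 2), Pow(q, -1)), Add(-2, 75)), 7) = Add(Add(Mul(Rational(1, 2), Pow(q, -1)), 73), 7) = Add(Add(73, Mul(Rational(1, 2), Pow(q, -1))), 7) = Add(80, Mul(Rational(1, 2), Pow(q, -1))))
Add(-154, Mul(-1, Function('W')(L))) = Add(-154, Mul(-1, Add(80, Mul(Rational(1, 2), Pow(120, -1))))) = Add(-154, Mul(-1, Add(80, Mul(Rational(1, 2), Rational(1, 120))))) = Add(-154, Mul(-1, Add(80, Rational(1, 240)))) = Add(-154, Mul(-1, Rational(19201, 240))) = Add(-154, Rational(-19201, 240)) = Rational(-56161, 240)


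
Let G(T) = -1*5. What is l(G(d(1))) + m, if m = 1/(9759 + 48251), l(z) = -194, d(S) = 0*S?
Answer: -11253939/58010 ≈ -194.00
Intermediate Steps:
d(S) = 0
G(T) = -5
m = 1/58010 ≈ 1.7238e-5
l(G(d(1))) + m = -194 + 1/58010 = -11253939/58010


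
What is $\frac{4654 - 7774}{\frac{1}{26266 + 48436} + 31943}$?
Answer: $- \frac{233070240}{2386205987} \approx -0.097674$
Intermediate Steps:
$\frac{4654 - 7774}{\frac{1}{26266 + 48436} + 31943} = \frac{4654 - 7774}{\frac{1}{74702} + 31943} = - \frac{3120}{\frac{1}{74702} + 31943} = - \frac{3120}{\frac{2386205987}{74702}} = \left(-3120\right) \frac{74702}{2386205987} = - \frac{233070240}{2386205987}$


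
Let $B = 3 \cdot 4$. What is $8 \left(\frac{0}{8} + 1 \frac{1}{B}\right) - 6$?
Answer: $- \frac{16}{3} \approx -5.3333$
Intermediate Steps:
$B = 12$
$8 \left(\frac{0}{8} + 1 \frac{1}{B}\right) - 6 = 8 \left(\frac{0}{8} + 1 \cdot \frac{1}{12}\right) - 6 = 8 \left(0 \cdot \frac{1}{8} + 1 \cdot \frac{1}{12}\right) - 6 = 8 \left(0 + \frac{1}{12}\right) - 6 = 8 \cdot \frac{1}{12} - 6 = \frac{2}{3} - 6 = - \frac{16}{3}$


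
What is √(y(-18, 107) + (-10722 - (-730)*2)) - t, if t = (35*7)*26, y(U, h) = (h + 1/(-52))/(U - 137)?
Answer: -6370 + I*√150434425245/4030 ≈ -6370.0 + 96.243*I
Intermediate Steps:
y(U, h) = (-1/52 + h)/(-137 + U) (y(U, h) = (h - 1/52)/(-137 + U) = (-1/52 + h)/(-137 + U))
t = 6370 (t = 245*26 = 6370)
√(y(-18, 107) + (-10722 - (-730)*2)) - t = √((-1/52 + 107)/(-137 - 18) + (-10722 - (-730)*2)) - 1*6370 = √((5563/52)/(-155) + (-10722 - 1*(-1460))) - 6370 = √(-1/155*5563/52 + (-10722 + 1460)) - 6370 = √(-5563/8060 - 9262) - 6370 = √(-74657283/8060) - 6370 = I*√150434425245/4030 - 6370 = -6370 + I*√150434425245/4030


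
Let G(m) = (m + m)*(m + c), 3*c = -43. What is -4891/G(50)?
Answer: -14673/10700 ≈ -1.3713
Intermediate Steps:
c = -43/3 (c = (⅓)*(-43) = -43/3 ≈ -14.333)
G(m) = 2*m*(-43/3 + m) (G(m) = (m + m)*(m - 43/3) = (2*m)*(-43/3 + m) = 2*m*(-43/3 + m))
-4891/G(50) = -4891*3/(100*(-43 + 3*50)) = -4891*3/(100*(-43 + 150)) = -4891/((⅔)*50*107) = -4891/10700/3 = -4891*3/10700 = -14673/10700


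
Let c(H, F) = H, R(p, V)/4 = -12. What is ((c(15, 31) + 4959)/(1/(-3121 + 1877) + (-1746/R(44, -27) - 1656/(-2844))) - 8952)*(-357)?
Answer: 22865316513480/7263869 ≈ 3.1478e+6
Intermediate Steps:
R(p, V) = -48 (R(p, V) = 4*(-12) = -48)
((c(15, 31) + 4959)/(1/(-3121 + 1877) + (-1746/R(44, -27) - 1656/(-2844))) - 8952)*(-357) = ((15 + 4959)/(1/(-3121 + 1877) + (-1746/(-48) - 1656/(-2844))) - 8952)*(-357) = (4974/(1/(-1244) + (-1746*(-1/48) - 1656*(-1/2844))) - 8952)*(-357) = (4974/(-1/1244 + (291/8 + 46/79)) - 8952)*(-357) = (4974/(-1/1244 + 23357/632) - 8952)*(-357) = (4974/(7263869/196552) - 8952)*(-357) = (4974*(196552/7263869) - 8952)*(-357) = (977649648/7263869 - 8952)*(-357) = -64048505640/7263869*(-357) = 22865316513480/7263869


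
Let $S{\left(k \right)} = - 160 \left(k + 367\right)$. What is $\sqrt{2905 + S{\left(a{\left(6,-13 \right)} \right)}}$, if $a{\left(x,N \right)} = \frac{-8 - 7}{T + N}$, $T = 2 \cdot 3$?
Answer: $\frac{i \sqrt{2751735}}{7} \approx 236.98 i$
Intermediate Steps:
$T = 6$
$a{\left(x,N \right)} = - \frac{15}{6 + N}$ ($a{\left(x,N \right)} = \frac{-8 - 7}{6 + N} = - \frac{15}{6 + N}$)
$S{\left(k \right)} = -58720 - 160 k$ ($S{\left(k \right)} = - 160 \left(367 + k\right) = -58720 - 160 k$)
$\sqrt{2905 + S{\left(a{\left(6,-13 \right)} \right)}} = \sqrt{2905 - \left(58720 + 160 \left(- \frac{15}{6 - 13}\right)\right)} = \sqrt{2905 - \left(58720 + 160 \left(- \frac{15}{-7}\right)\right)} = \sqrt{2905 - \left(58720 + 160 \left(\left(-15\right) \left(- \frac{1}{7}\right)\right)\right)} = \sqrt{2905 - \frac{413440}{7}} = \sqrt{- \frac{393105}{7}} = \frac{i \sqrt{2751735}}{7}$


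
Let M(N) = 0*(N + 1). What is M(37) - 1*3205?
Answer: -3205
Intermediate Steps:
M(N) = 0 (M(N) = 0*(1 + N) = 0)
M(37) - 1*3205 = 0 - 1*3205 = 0 - 3205 = -3205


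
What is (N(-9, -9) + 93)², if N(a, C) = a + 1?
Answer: 7225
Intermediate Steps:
N(a, C) = 1 + a
(N(-9, -9) + 93)² = ((1 - 9) + 93)² = (-8 + 93)² = 85² = 7225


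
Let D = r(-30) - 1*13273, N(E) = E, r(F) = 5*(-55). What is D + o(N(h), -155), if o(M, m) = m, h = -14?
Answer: -13703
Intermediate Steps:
r(F) = -275
D = -13548 (D = -275 - 1*13273 = -275 - 13273 = -13548)
D + o(N(h), -155) = -13548 - 155 = -13703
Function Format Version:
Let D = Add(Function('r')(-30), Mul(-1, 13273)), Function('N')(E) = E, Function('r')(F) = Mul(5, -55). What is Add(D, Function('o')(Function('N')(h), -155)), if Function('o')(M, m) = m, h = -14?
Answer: -13703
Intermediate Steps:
Function('r')(F) = -275
D = -13548 (D = Add(-275, Mul(-1, 13273)) = Add(-275, -13273) = -13548)
Add(D, Function('o')(Function('N')(h), -155)) = Add(-13548, -155) = -13703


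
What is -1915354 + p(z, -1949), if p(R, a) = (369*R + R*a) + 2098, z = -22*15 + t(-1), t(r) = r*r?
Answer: -1393436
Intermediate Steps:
t(r) = r²
z = -329 (z = -22*15 + (-1)² = -330 + 1 = -329)
p(R, a) = 2098 + 369*R + R*a
-1915354 + p(z, -1949) = -1915354 + (2098 + 369*(-329) - 329*(-1949)) = -1915354 + (2098 - 121401 + 641221) = -1915354 + 521918 = -1393436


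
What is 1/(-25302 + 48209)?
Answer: 1/22907 ≈ 4.3655e-5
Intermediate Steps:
1/(-25302 + 48209) = 1/22907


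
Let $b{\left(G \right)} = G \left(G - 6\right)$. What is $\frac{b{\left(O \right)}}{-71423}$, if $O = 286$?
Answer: $- \frac{7280}{6493} \approx -1.1212$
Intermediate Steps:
$b{\left(G \right)} = G \left(-6 + G\right)$
$\frac{b{\left(O \right)}}{-71423} = \frac{286 \left(-6 + 286\right)}{-71423} = 286 \cdot 280 \left(- \frac{1}{71423}\right) = 80080 \left(- \frac{1}{71423}\right) = - \frac{7280}{6493}$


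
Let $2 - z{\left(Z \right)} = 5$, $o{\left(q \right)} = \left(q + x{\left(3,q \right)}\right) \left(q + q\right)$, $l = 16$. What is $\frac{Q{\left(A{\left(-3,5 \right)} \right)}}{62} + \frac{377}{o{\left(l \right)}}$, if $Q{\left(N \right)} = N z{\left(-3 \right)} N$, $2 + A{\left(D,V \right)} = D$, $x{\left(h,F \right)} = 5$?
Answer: $- \frac{13513}{20832} \approx -0.64867$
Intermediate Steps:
$o{\left(q \right)} = 2 q \left(5 + q\right)$ ($o{\left(q \right)} = \left(q + 5\right) \left(q + q\right) = \left(5 + q\right) 2 q = 2 q \left(5 + q\right)$)
$z{\left(Z \right)} = -3$ ($z{\left(Z \right)} = 2 - 5 = -3$)
$A{\left(D,V \right)} = -2 + D$
$Q{\left(N \right)} = - 3 N^{2}$ ($Q{\left(N \right)} = N \left(-3\right) N = - 3 N N = - 3 N^{2}$)
$\frac{Q{\left(A{\left(-3,5 \right)} \right)}}{62} + \frac{377}{o{\left(l \right)}} = \frac{\left(-3\right) \left(-2 - 3\right)^{2}}{62} + \frac{377}{2 \cdot 16 \left(5 + 16\right)} = - 3 \left(-5\right)^{2} \cdot \frac{1}{62} + \frac{377}{2 \cdot 16 \cdot 21} = \left(-3\right) 25 \cdot \frac{1}{62} + \frac{377}{672} = \left(-75\right) \frac{1}{62} + 377 \cdot \frac{1}{672} = - \frac{75}{62} + \frac{377}{672} = - \frac{13513}{20832}$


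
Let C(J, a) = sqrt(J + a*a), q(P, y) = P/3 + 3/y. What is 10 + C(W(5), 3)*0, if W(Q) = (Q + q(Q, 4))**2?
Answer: 10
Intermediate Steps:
q(P, y) = 3/y + P/3 (q(P, y) = P*(1/3) + 3/y = P/3 + 3/y = 3/y + P/3)
W(Q) = (3/4 + 4*Q/3)**2 (W(Q) = (Q + (3/4 + Q/3))**2 = (3/4 + 4*Q/3)**2)
C(J, a) = sqrt(J + a**2)
10 + C(W(5), 3)*0 = 10 + sqrt((9 + 16*5)**2/144 + 3**2)*0 = 10 + sqrt((9 + 80)**2/144 + 9)*0 = 10 + sqrt((1/144)*89**2 + 9)*0 = 10 + sqrt((1/144)*7921 + 9)*0 = 10 + sqrt(7921/144 + 9)*0 = 10 + sqrt(9217/144)*0 = 10 + (sqrt(9217)/12)*0 = 10 + 0 = 10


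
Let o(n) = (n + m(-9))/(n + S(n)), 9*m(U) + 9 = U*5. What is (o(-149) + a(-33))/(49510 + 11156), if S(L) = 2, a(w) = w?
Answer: -2348/4458951 ≈ -0.00052658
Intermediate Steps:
m(U) = -1 + 5*U/9 (m(U) = -1 + (U*5)/9 = -1 + (5*U)/9 = -1 + 5*U/9)
o(n) = (-6 + n)/(2 + n) (o(n) = (n + (-1 + (5/9)*(-9)))/(n + 2) = (n + (-1 - 5))/(2 + n) = (n - 6)/(2 + n) = (-6 + n)/(2 + n))
(o(-149) + a(-33))/(49510 + 11156) = ((-6 - 149)/(2 - 149) - 33)/(49510 + 11156) = (-155/(-147) - 33)/60666 = (-1/147*(-155) - 33)*(1/60666) = (155/147 - 33)*(1/60666) = -4696/147*1/60666 = -2348/4458951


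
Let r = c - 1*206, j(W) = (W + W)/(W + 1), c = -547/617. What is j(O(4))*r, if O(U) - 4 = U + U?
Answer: -3063576/8021 ≈ -381.94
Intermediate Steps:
c = -547/617 (c = -547*1/617 = -547/617 ≈ -0.88655)
O(U) = 4 + 2*U (O(U) = 4 + (U + U) = 4 + 2*U)
j(W) = 2*W/(1 + W) (j(W) = (2*W)/(1 + W) = 2*W/(1 + W))
r = -127649/617 (r = -547/617 - 1*206 = -547/617 - 206 = -127649/617 ≈ -206.89)
j(O(4))*r = (2*(4 + 2*4)/(1 + (4 + 2*4)))*(-127649/617) = (2*(4 + 8)/(1 + (4 + 8)))*(-127649/617) = (2*12/(1 + 12))*(-127649/617) = (2*12/13)*(-127649/617) = (2*12*(1/13))*(-127649/617) = (24/13)*(-127649/617) = -3063576/8021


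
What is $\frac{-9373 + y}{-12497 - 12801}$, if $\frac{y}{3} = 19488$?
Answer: $- \frac{7013}{3614} \approx -1.9405$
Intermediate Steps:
$y = 58464$ ($y = 3 \cdot 19488 = 58464$)
$\frac{-9373 + y}{-12497 - 12801} = \frac{-9373 + 58464}{-12497 - 12801} = \frac{49091}{-25298} = 49091 \left(- \frac{1}{25298}\right) = - \frac{7013}{3614}$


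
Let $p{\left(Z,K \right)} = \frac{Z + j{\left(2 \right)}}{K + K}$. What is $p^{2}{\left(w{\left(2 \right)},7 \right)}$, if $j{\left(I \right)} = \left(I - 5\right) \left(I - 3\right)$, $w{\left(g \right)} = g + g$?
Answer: $\frac{1}{4} \approx 0.25$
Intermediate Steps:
$w{\left(g \right)} = 2 g$
$j{\left(I \right)} = \left(-5 + I\right) \left(-3 + I\right)$
$p{\left(Z,K \right)} = \frac{3 + Z}{2 K}$ ($p{\left(Z,K \right)} = \frac{Z + \left(15 + 2^{2} - 16\right)}{K + K} = \frac{Z + \left(15 + 4 - 16\right)}{2 K} = \left(Z + 3\right) \frac{1}{2 K} = \left(3 + Z\right) \frac{1}{2 K} = \frac{3 + Z}{2 K}$)
$p^{2}{\left(w{\left(2 \right)},7 \right)} = \left(\frac{3 + 2 \cdot 2}{2 \cdot 7}\right)^{2} = \left(\frac{1}{2} \cdot \frac{1}{7} \left(3 + 4\right)\right)^{2} = \left(\frac{1}{2} \cdot \frac{1}{7} \cdot 7\right)^{2} = \left(\frac{1}{2}\right)^{2} = \frac{1}{4}$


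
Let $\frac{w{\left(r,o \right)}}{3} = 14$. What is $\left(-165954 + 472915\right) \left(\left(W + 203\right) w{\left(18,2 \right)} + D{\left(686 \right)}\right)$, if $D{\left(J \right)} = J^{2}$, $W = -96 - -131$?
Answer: $147523000912$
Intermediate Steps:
$W = 35$ ($W = -96 + 131 = 35$)
$w{\left(r,o \right)} = 42$ ($w{\left(r,o \right)} = 3 \cdot 14 = 42$)
$\left(-165954 + 472915\right) \left(\left(W + 203\right) w{\left(18,2 \right)} + D{\left(686 \right)}\right) = \left(-165954 + 472915\right) \left(\left(35 + 203\right) 42 + 686^{2}\right) = 306961 \left(238 \cdot 42 + 470596\right) = 306961 \left(9996 + 470596\right) = 306961 \cdot 480592 = 147523000912$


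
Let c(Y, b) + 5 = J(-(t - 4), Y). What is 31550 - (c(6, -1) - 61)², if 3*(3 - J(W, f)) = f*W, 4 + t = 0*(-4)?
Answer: 25309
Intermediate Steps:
t = -4 (t = -4 + 0*(-4) = -4 + 0 = -4)
J(W, f) = 3 - W*f/3 (J(W, f) = 3 - f*W/3 = 3 - W*f/3)
c(Y, b) = -2 - 8*Y/3 (c(Y, b) = -5 + (3 - (-(-4 - 4))*Y/3) = -5 + (3 - (-1*(-8))*Y/3) = -5 + (3 - ⅓*8*Y) = -5 + (3 - 8*Y/3) = -2 - 8*Y/3)
31550 - (c(6, -1) - 61)² = 31550 - ((-2 - 8/3*6) - 61)² = 31550 - ((-2 - 16) - 61)² = 31550 - (-18 - 61)² = 31550 - 1*(-79)² = 31550 - 1*6241 = 31550 - 6241 = 25309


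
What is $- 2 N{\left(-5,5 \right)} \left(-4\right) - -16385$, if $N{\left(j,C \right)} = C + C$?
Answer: $16465$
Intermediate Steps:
$N{\left(j,C \right)} = 2 C$
$- 2 N{\left(-5,5 \right)} \left(-4\right) - -16385 = - 2 \cdot 2 \cdot 5 \left(-4\right) - -16385 = \left(-2\right) 10 \left(-4\right) + 16385 = \left(-20\right) \left(-4\right) + 16385 = 80 + 16385 = 16465$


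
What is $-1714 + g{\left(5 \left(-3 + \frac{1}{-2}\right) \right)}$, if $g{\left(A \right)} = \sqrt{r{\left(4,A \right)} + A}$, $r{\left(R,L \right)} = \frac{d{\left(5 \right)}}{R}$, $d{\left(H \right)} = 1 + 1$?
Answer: $-1714 + i \sqrt{17} \approx -1714.0 + 4.1231 i$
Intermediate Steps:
$d{\left(H \right)} = 2$
$r{\left(R,L \right)} = \frac{2}{R}$
$g{\left(A \right)} = \sqrt{\frac{1}{2} + A}$ ($g{\left(A \right)} = \sqrt{\frac{2}{4} + A} = \sqrt{2 \cdot \frac{1}{4} + A} = \sqrt{\frac{1}{2} + A}$)
$-1714 + g{\left(5 \left(-3 + \frac{1}{-2}\right) \right)} = -1714 + \frac{\sqrt{2 + 4 \cdot 5 \left(-3 + \frac{1}{-2}\right)}}{2} = -1714 + \frac{\sqrt{2 + 4 \cdot 5 \left(-3 - \frac{1}{2}\right)}}{2} = -1714 + \frac{\sqrt{2 + 4 \cdot 5 \left(- \frac{7}{2}\right)}}{2} = -1714 + \frac{\sqrt{2 + 4 \left(- \frac{35}{2}\right)}}{2} = -1714 + \frac{\sqrt{2 - 70}}{2} = -1714 + \frac{\sqrt{-68}}{2} = -1714 + \frac{2 i \sqrt{17}}{2} = -1714 + i \sqrt{17}$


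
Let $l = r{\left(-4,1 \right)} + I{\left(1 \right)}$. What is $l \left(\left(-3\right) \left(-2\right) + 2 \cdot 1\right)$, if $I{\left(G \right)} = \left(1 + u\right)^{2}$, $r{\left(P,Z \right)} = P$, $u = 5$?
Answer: $256$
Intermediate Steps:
$I{\left(G \right)} = 36$ ($I{\left(G \right)} = \left(1 + 5\right)^{2} = 6^{2} = 36$)
$l = 32$ ($l = -4 + 36 = 32$)
$l \left(\left(-3\right) \left(-2\right) + 2 \cdot 1\right) = 32 \left(\left(-3\right) \left(-2\right) + 2 \cdot 1\right) = 32 \left(6 + 2\right) = 32 \cdot 8 = 256$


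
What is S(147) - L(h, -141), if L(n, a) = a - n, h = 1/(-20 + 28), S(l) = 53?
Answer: 1553/8 ≈ 194.13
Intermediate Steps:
h = ⅛ (h = 1/8 = ⅛ ≈ 0.12500)
S(147) - L(h, -141) = 53 - (-141 - 1*⅛) = 53 - (-141 - ⅛) = 53 - 1*(-1129/8) = 53 + 1129/8 = 1553/8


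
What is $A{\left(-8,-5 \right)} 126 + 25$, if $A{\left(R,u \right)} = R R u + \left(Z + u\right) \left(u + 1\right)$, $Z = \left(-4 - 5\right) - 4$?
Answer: $-31223$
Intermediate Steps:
$Z = -13$ ($Z = -9 - 4 = -13$)
$A{\left(R,u \right)} = u R^{2} + \left(1 + u\right) \left(-13 + u\right)$ ($A{\left(R,u \right)} = R R u + \left(-13 + u\right) \left(u + 1\right) = R^{2} u + \left(-13 + u\right) \left(1 + u\right) = u R^{2} + \left(1 + u\right) \left(-13 + u\right)$)
$A{\left(-8,-5 \right)} 126 + 25 = \left(-13 + \left(-5\right)^{2} - -60 - 5 \left(-8\right)^{2}\right) 126 + 25 = \left(-13 + 25 + 60 - 320\right) 126 + 25 = \left(-248\right) 126 + 25 = -31248 + 25 = -31223$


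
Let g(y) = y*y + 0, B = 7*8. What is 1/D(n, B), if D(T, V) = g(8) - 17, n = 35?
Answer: 1/47 ≈ 0.021277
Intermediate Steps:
B = 56
g(y) = y**2 (g(y) = y**2 + 0 = y**2)
D(T, V) = 47 (D(T, V) = 8**2 - 17 = 64 - 17 = 47)
1/D(n, B) = 1/47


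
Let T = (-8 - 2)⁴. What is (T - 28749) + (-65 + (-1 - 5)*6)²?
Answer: -8548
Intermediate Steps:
T = 10000 (T = (-10)⁴ = 10000)
(T - 28749) + (-65 + (-1 - 5)*6)² = (10000 - 28749) + (-65 + (-1 - 5)*6)² = -18749 + (-65 - 6*6)² = -18749 + (-65 - 36)² = -18749 + (-101)² = -18749 + 10201 = -8548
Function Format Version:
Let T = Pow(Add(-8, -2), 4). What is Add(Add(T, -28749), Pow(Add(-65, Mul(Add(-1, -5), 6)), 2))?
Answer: -8548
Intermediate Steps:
T = 10000 (T = Pow(-10, 4) = 10000)
Add(Add(T, -28749), Pow(Add(-65, Mul(Add(-1, -5), 6)), 2)) = Add(Add(10000, -28749), Pow(Add(-65, Mul(Add(-1, -5), 6)), 2)) = Add(-18749, Pow(Add(-65, Mul(-6, 6)), 2)) = Add(-18749, Pow(Add(-65, -36), 2)) = Add(-18749, Pow(-101, 2)) = Add(-18749, 10201) = -8548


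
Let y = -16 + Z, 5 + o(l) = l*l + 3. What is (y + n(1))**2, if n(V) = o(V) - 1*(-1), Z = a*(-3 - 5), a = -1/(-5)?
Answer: 7744/25 ≈ 309.76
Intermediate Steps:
a = 1/5 (a = -1*(-1/5) = 1/5 ≈ 0.20000)
o(l) = -2 + l**2 (o(l) = -5 + (l*l + 3) = -5 + (l**2 + 3) = -5 + (3 + l**2) = -2 + l**2)
Z = -8/5 (Z = (-3 - 5)/5 = (1/5)*(-8) = -8/5 ≈ -1.6000)
n(V) = -1 + V**2 (n(V) = (-2 + V**2) - 1*(-1) = (-2 + V**2) + 1 = -1 + V**2)
y = -88/5 (y = -16 - 8/5 = -88/5 ≈ -17.600)
(y + n(1))**2 = (-88/5 + (-1 + 1**2))**2 = (-88/5 + (-1 + 1))**2 = (-88/5 + 0)**2 = (-88/5)**2 = 7744/25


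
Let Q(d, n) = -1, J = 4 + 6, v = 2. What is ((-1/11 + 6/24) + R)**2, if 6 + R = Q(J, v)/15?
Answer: 15202201/435600 ≈ 34.899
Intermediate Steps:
J = 10
R = -91/15 (R = -6 - 1/15 = -91/15 ≈ -6.0667)
((-1/11 + 6/24) + R)**2 = ((-1/11 + 6/24) - 91/15)**2 = ((-1*1/11 + 6*(1/24)) - 91/15)**2 = ((-1/11 + 1/4) - 91/15)**2 = (7/44 - 91/15)**2 = (-3899/660)**2 = 15202201/435600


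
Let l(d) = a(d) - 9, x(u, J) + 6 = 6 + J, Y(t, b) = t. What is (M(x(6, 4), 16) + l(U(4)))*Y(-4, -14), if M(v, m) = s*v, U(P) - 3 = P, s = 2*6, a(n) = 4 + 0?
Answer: -172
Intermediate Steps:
a(n) = 4
s = 12
U(P) = 3 + P
x(u, J) = J (x(u, J) = -6 + (6 + J) = J)
M(v, m) = 12*v
l(d) = -5 (l(d) = 4 - 9 = -5)
(M(x(6, 4), 16) + l(U(4)))*Y(-4, -14) = (12*4 - 5)*(-4) = (48 - 5)*(-4) = 43*(-4) = -172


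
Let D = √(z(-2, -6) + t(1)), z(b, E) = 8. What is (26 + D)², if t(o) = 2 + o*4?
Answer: (26 + √14)² ≈ 884.57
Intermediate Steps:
t(o) = 2 + 4*o
D = √14 (D = √(8 + (2 + 4*1)) = √(8 + (2 + 4)) = √(8 + 6) = √14 ≈ 3.7417)
(26 + D)² = (26 + √14)²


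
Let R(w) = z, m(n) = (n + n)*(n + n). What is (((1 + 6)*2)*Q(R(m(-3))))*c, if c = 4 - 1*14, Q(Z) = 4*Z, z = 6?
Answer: -3360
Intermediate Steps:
m(n) = 4*n² (m(n) = (2*n)*(2*n) = 4*n²)
R(w) = 6
c = -10 (c = 4 - 14 = -10)
(((1 + 6)*2)*Q(R(m(-3))))*c = (((1 + 6)*2)*(4*6))*(-10) = ((7*2)*24)*(-10) = (14*24)*(-10) = 336*(-10) = -3360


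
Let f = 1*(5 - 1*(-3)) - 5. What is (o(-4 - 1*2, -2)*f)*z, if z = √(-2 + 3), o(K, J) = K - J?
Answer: -12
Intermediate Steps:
z = 1 (z = √1 = 1)
f = 3 (f = 1*(5 + 3) - 5 = 1*8 - 5 = 8 - 5 = 3)
(o(-4 - 1*2, -2)*f)*z = (((-4 - 1*2) - 1*(-2))*3)*1 = (((-4 - 2) + 2)*3)*1 = ((-6 + 2)*3)*1 = -4*3*1 = -12*1 = -12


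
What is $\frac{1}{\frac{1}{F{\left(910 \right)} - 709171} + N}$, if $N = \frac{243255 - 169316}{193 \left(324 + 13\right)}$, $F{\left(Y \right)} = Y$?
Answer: $\frac{46066003701}{52368045038} \approx 0.87966$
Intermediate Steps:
$N = \frac{73939}{65041}$ ($N = \frac{73939}{193 \cdot 337} = \frac{73939}{65041} \approx 1.1368$)
$\frac{1}{\frac{1}{F{\left(910 \right)} - 709171} + N} = \frac{1}{\frac{1}{910 - 709171} + \frac{73939}{65041}} = \frac{1}{\frac{1}{-708261} + \frac{73939}{65041}} = \frac{1}{- \frac{1}{708261} + \frac{73939}{65041}} = \frac{1}{\frac{52368045038}{46066003701}} = \frac{46066003701}{52368045038}$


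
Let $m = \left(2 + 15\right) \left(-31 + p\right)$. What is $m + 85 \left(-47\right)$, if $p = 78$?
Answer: $-3196$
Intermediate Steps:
$m = 799$ ($m = \left(2 + 15\right) \left(-31 + 78\right) = 17 \cdot 47 = 799$)
$m + 85 \left(-47\right) = 799 + 85 \left(-47\right) = 799 - 3995 = -3196$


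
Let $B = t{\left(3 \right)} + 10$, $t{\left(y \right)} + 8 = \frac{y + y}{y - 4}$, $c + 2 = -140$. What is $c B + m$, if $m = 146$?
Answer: $714$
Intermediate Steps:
$c = -142$ ($c = -2 - 140 = -142$)
$t{\left(y \right)} = -8 + \frac{2 y}{-4 + y}$ ($t{\left(y \right)} = -8 + \frac{y + y}{y - 4} = -8 + \frac{2 y}{-4 + y}$)
$B = -4$ ($B = \frac{2 \left(16 - 9\right)}{-4 + 3} + 10 = \frac{2 \left(16 - 9\right)}{-1} + 10 = 2 \left(-1\right) 7 + 10 = -14 + 10 = -4$)
$c B + m = \left(-142\right) \left(-4\right) + 146 = 568 + 146 = 714$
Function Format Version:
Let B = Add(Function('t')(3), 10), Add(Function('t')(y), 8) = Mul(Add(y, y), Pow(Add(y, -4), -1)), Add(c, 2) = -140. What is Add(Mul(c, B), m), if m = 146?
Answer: 714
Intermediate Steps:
c = -142 (c = Add(-2, -140) = -142)
Function('t')(y) = Add(-8, Mul(2, y, Pow(Add(-4, y), -1))) (Function('t')(y) = Add(-8, Mul(Add(y, y), Pow(Add(y, -4), -1))) = Add(-8, Mul(Mul(2, y), Pow(Add(-4, y), -1))) = Add(-8, Mul(2, y, Pow(Add(-4, y), -1))))
B = -4 (B = Add(Mul(2, Pow(Add(-4, 3), -1), Add(16, Mul(-3, 3))), 10) = Add(Mul(2, Pow(-1, -1), Add(16, -9)), 10) = Add(Mul(2, -1, 7), 10) = Add(-14, 10) = -4)
Add(Mul(c, B), m) = Add(Mul(-142, -4), 146) = Add(568, 146) = 714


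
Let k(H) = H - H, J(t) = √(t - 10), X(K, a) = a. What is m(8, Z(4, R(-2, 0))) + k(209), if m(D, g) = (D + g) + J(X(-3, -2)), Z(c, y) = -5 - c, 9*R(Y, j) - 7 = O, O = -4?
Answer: -1 + 2*I*√3 ≈ -1.0 + 3.4641*I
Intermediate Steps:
R(Y, j) = ⅓ (R(Y, j) = 7/9 + (⅑)*(-4) = 7/9 - 4/9 = ⅓)
J(t) = √(-10 + t)
m(D, g) = D + g + 2*I*√3 (m(D, g) = (D + g) + √(-10 - 2) = (D + g) + √(-12) = (D + g) + 2*I*√3 = D + g + 2*I*√3)
k(H) = 0
m(8, Z(4, R(-2, 0))) + k(209) = (8 + (-5 - 1*4) + 2*I*√3) + 0 = (8 + (-5 - 4) + 2*I*√3) + 0 = (8 - 9 + 2*I*√3) + 0 = (-1 + 2*I*√3) + 0 = -1 + 2*I*√3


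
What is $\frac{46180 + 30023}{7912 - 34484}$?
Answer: $- \frac{76203}{26572} \approx -2.8678$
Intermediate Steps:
$\frac{46180 + 30023}{7912 - 34484} = \frac{76203}{-26572} = 76203 \left(- \frac{1}{26572}\right) = - \frac{76203}{26572}$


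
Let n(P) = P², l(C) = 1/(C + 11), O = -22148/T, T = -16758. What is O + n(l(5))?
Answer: 58027/43776 ≈ 1.3255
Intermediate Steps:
O = 226/171 (O = -22148/(-16758) = -22148*(-1/16758) = 226/171 ≈ 1.3216)
l(C) = 1/(11 + C)
O + n(l(5)) = 226/171 + (1/(11 + 5))² = 226/171 + (1/16)² = 226/171 + 1/256 = 58027/43776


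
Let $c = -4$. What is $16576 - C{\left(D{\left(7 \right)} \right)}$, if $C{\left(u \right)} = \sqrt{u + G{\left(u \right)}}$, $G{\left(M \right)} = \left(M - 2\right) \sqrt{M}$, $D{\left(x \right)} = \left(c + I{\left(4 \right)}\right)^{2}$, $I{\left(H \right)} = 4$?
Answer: $16576$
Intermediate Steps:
$D{\left(x \right)} = 0$ ($D{\left(x \right)} = \left(-4 + 4\right)^{2} = 0^{2} = 0$)
$G{\left(M \right)} = \sqrt{M} \left(-2 + M\right)$ ($G{\left(M \right)} = \left(-2 + M\right) \sqrt{M} = \sqrt{M} \left(-2 + M\right)$)
$C{\left(u \right)} = \sqrt{u + \sqrt{u} \left(-2 + u\right)}$
$16576 - C{\left(D{\left(7 \right)} \right)} = 16576 - \sqrt{0 + \sqrt{0} \left(-2 + 0\right)} = 16576 - \sqrt{0 + 0 \left(-2\right)} = 16576 - \sqrt{0 + 0} = 16576 - \sqrt{0} = 16576 - 0 = 16576 + 0 = 16576$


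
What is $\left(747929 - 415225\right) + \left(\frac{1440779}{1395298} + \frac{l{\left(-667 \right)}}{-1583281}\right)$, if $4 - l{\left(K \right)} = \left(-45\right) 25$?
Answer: $\frac{734994926175908009}{2209148812738} \approx 3.3271 \cdot 10^{5}$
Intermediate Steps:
$l{\left(K \right)} = 1129$ ($l{\left(K \right)} = 4 - \left(-45\right) 25 = 4 - -1125 = 4 + 1125 = 1129$)
$\left(747929 - 415225\right) + \left(\frac{1440779}{1395298} + \frac{l{\left(-667 \right)}}{-1583281}\right) = \left(747929 - 415225\right) + \left(\frac{1440779}{1395298} + \frac{1129}{-1583281}\right) = 332704 + \left(1440779 \cdot \frac{1}{1395298} + 1129 \left(- \frac{1}{1583281}\right)\right) = 332704 + \left(\frac{1440779}{1395298} - \frac{1129}{1583281}\right) = 332704 + \frac{2279582724457}{2209148812738} = \frac{734994926175908009}{2209148812738}$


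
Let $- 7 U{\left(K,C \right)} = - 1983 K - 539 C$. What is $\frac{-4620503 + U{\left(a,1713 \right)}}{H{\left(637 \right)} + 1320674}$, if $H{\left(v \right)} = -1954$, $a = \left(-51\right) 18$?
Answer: $- \frac{1038769}{288470} \approx -3.601$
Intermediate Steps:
$a = -918$
$U{\left(K,C \right)} = 77 C + \frac{1983 K}{7}$ ($U{\left(K,C \right)} = - \frac{- 1983 K - 539 C}{7} = 77 C + \frac{1983 K}{7}$)
$\frac{-4620503 + U{\left(a,1713 \right)}}{H{\left(637 \right)} + 1320674} = \frac{-4620503 + \left(77 \cdot 1713 + \frac{1983}{7} \left(-918\right)\right)}{-1954 + 1320674} = \frac{-4620503 + \left(131901 - \frac{1820394}{7}\right)}{1318720} = \left(-4620503 - \frac{897087}{7}\right) \frac{1}{1318720} = \left(- \frac{33240608}{7}\right) \frac{1}{1318720} = - \frac{1038769}{288470}$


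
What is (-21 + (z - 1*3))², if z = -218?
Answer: 58564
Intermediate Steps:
(-21 + (z - 1*3))² = (-21 + (-218 - 1*3))² = (-21 + (-218 - 3))² = (-21 - 221)² = (-242)² = 58564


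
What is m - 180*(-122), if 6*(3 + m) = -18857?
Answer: 112885/6 ≈ 18814.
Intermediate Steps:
m = -18875/6 (m = -3 + (1/6)*(-18857) = -3 - 18857/6 = -18875/6 ≈ -3145.8)
m - 180*(-122) = -18875/6 - 180*(-122) = -18875/6 - 1*(-21960) = -18875/6 + 21960 = 112885/6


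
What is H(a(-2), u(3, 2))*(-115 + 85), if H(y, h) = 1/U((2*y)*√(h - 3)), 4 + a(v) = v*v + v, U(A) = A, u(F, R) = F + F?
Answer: 5*√3/2 ≈ 4.3301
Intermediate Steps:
u(F, R) = 2*F
a(v) = -4 + v + v² (a(v) = -4 + (v*v + v) = -4 + (v² + v) = -4 + (v + v²) = -4 + v + v²)
H(y, h) = 1/(2*y*√(-3 + h)) (H(y, h) = 1/((2*y)*√(h - 3)) = 1/((2*y)*√(-3 + h)) = 1/(2*y*√(-3 + h)))
H(a(-2), u(3, 2))*(-115 + 85) = (1/(2*(-4 - 2 + (-2)²)*√(-3 + 2*3)))*(-115 + 85) = (1/(2*(-4 - 2 + 4)*√(-3 + 6)))*(-30) = ((½)/(-2*√3))*(-30) = ((½)*(-½)*(√3/3))*(-30) = -√3/12*(-30) = 5*√3/2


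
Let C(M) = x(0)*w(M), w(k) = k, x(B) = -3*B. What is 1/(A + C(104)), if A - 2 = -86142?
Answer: -1/86140 ≈ -1.1609e-5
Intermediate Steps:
C(M) = 0 (C(M) = (-3*0)*M = 0*M = 0)
A = -86140 (A = 2 - 86142 = -86140)
1/(A + C(104)) = 1/(-86140 + 0) = 1/(-86140) = -1/86140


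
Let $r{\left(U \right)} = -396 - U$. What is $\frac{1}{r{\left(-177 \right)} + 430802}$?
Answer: $\frac{1}{430583} \approx 2.3224 \cdot 10^{-6}$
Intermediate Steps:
$\frac{1}{r{\left(-177 \right)} + 430802} = \frac{1}{\left(-396 - -177\right) + 430802} = \frac{1}{\left(-396 + 177\right) + 430802} = \frac{1}{-219 + 430802} = \frac{1}{430583}$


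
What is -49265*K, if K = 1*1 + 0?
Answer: -49265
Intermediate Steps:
K = 1 (K = 1 + 0 = 1)
-49265*K = -49265*1 = -49265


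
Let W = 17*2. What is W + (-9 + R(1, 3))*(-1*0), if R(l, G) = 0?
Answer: 34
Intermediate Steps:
W = 34
W + (-9 + R(1, 3))*(-1*0) = 34 + (-9 + 0)*(-1*0) = 34 - 9*0 = 34 + 0 = 34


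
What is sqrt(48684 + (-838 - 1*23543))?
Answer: sqrt(24303) ≈ 155.89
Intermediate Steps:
sqrt(48684 + (-838 - 1*23543)) = sqrt(48684 + (-838 - 23543)) = sqrt(48684 - 24381) = sqrt(24303)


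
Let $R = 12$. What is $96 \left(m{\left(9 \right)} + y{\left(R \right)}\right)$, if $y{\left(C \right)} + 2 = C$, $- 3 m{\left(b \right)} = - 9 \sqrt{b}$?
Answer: $1824$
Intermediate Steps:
$m{\left(b \right)} = 3 \sqrt{b}$ ($m{\left(b \right)} = - \frac{\left(-9\right) \sqrt{b}}{3} = 3 \sqrt{b}$)
$y{\left(C \right)} = -2 + C$
$96 \left(m{\left(9 \right)} + y{\left(R \right)}\right) = 96 \left(3 \sqrt{9} + \left(-2 + 12\right)\right) = 96 \left(3 \cdot 3 + 10\right) = 96 \left(9 + 10\right) = 96 \cdot 19 = 1824$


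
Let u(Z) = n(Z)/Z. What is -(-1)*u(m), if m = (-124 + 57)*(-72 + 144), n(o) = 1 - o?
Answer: -4825/4824 ≈ -1.0002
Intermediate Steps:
m = -4824 (m = -67*72 = -4824)
u(Z) = (1 - Z)/Z
-(-1)*u(m) = -(-1)*(1 - 1*(-4824))/(-4824) = -(-1)*(-(1 + 4824)/4824) = -(-1)*(-1/4824*4825) = -(-1)*(-4825)/4824 = -1*4825/4824 = -4825/4824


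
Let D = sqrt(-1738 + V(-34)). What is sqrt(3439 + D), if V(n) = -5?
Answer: sqrt(3439 + I*sqrt(1743)) ≈ 58.644 + 0.356*I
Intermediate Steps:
D = I*sqrt(1743) (D = sqrt(-1738 - 5) = sqrt(-1743) = I*sqrt(1743) ≈ 41.749*I)
sqrt(3439 + D) = sqrt(3439 + I*sqrt(1743))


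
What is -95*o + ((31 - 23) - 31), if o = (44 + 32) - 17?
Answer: -5628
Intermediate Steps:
o = 59 (o = 76 - 17 = 59)
-95*o + ((31 - 23) - 31) = -95*59 + ((31 - 23) - 31) = -5605 + (8 - 31) = -5605 - 23 = -5628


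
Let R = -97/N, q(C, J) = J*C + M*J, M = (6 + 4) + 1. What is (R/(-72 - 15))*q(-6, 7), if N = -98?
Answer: -485/1218 ≈ -0.39819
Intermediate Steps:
M = 11 (M = 10 + 1 = 11)
q(C, J) = 11*J + C*J (q(C, J) = J*C + 11*J = C*J + 11*J = 11*J + C*J)
R = 97/98 (R = -97/(-98) = -97*(-1/98) = 97/98 ≈ 0.98980)
(R/(-72 - 15))*q(-6, 7) = ((97/98)/(-72 - 15))*(7*(11 - 6)) = ((97/98)/(-87))*(7*5) = -1/87*97/98*35 = -97/8526*35 = -485/1218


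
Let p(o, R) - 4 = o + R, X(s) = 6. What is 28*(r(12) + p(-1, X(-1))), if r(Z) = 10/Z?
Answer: 826/3 ≈ 275.33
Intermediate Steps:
p(o, R) = 4 + R + o (p(o, R) = 4 + (o + R) = 4 + (R + o) = 4 + R + o)
28*(r(12) + p(-1, X(-1))) = 28*(10/12 + (4 + 6 - 1)) = 28*(10*(1/12) + 9) = 28*(⅚ + 9) = 28*(59/6) = 826/3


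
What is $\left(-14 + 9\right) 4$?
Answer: $-20$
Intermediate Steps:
$\left(-14 + 9\right) 4 = \left(-5\right) 4 = -20$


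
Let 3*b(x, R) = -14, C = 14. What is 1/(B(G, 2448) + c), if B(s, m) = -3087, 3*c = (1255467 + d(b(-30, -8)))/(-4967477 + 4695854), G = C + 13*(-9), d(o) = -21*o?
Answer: -814869/2516756168 ≈ -0.00032378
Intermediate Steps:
b(x, R) = -14/3 (b(x, R) = (⅓)*(-14) = -14/3)
G = -103 (G = 14 + 13*(-9) = 14 - 117 = -103)
c = -1255565/814869 (c = ((1255467 - 21*(-14/3))/(-4967477 + 4695854))/3 = ((1255467 + 98)/(-271623))/3 = (1255565*(-1/271623))/3 = (⅓)*(-1255565/271623) = -1255565/814869 ≈ -1.5408)
1/(B(G, 2448) + c) = 1/(-3087 - 1255565/814869) = 1/(-2516756168/814869) = -814869/2516756168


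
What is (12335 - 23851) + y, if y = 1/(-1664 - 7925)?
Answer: -110426925/9589 ≈ -11516.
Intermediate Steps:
y = -1/9589 (y = 1/(-9589) = -1/9589 ≈ -0.00010429)
(12335 - 23851) + y = (12335 - 23851) - 1/9589 = -11516 - 1/9589 = -110426925/9589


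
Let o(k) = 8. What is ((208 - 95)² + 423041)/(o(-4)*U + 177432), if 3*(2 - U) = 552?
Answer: 217905/87988 ≈ 2.4765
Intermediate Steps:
U = -182 (U = 2 - ⅓*552 = 2 - 184 = -182)
((208 - 95)² + 423041)/(o(-4)*U + 177432) = ((208 - 95)² + 423041)/(8*(-182) + 177432) = (113² + 423041)/(-1456 + 177432) = (12769 + 423041)/175976 = 435810*(1/175976) = 217905/87988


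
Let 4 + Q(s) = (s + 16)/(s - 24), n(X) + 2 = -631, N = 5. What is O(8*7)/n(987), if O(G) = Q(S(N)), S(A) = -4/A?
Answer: 143/19623 ≈ 0.0072874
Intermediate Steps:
n(X) = -633 (n(X) = -2 - 631 = -633)
Q(s) = -4 + (16 + s)/(-24 + s) (Q(s) = -4 + (s + 16)/(s - 24) = -4 + (16 + s)/(-24 + s))
O(G) = -143/31 (O(G) = (112 - (-12)/5)/(-24 - 4/5) = (112 - (-12)/5)/(-24 - 4*⅕) = (112 - 3*(-⅘))/(-24 - ⅘) = (112 + 12/5)/(-124/5) = -5/124*572/5 = -143/31)
O(8*7)/n(987) = -143/31/(-633) = -143/31*(-1/633) = 143/19623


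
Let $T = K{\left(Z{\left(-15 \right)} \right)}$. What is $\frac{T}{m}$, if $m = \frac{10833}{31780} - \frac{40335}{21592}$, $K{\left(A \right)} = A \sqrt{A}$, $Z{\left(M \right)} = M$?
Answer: $\frac{857742200 i \sqrt{15}}{87328347} \approx 38.041 i$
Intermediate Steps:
$K{\left(A \right)} = A^{\frac{3}{2}}$
$m = - \frac{261985041}{171548440}$ ($m = 10833 \cdot \frac{1}{31780} - \frac{40335}{21592} = \frac{10833}{31780} - \frac{40335}{21592} = - \frac{261985041}{171548440} \approx -1.5272$)
$T = - 15 i \sqrt{15}$ ($T = \left(-15\right)^{\frac{3}{2}} = - 15 i \sqrt{15} \approx - 58.095 i$)
$\frac{T}{m} = \frac{\left(-15\right) i \sqrt{15}}{- \frac{261985041}{171548440}} = - 15 i \sqrt{15} \left(- \frac{171548440}{261985041}\right) = \frac{857742200 i \sqrt{15}}{87328347}$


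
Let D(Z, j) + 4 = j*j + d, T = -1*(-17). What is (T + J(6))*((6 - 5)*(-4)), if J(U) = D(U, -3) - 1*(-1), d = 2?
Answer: -100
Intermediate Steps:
T = 17
D(Z, j) = -2 + j² (D(Z, j) = -4 + (j*j + 2) = -4 + (j² + 2) = -4 + (2 + j²) = -2 + j²)
J(U) = 8 (J(U) = (-2 + (-3)²) - 1*(-1) = (-2 + 9) + 1 = 7 + 1 = 8)
(T + J(6))*((6 - 5)*(-4)) = (17 + 8)*((6 - 5)*(-4)) = 25*(1*(-4)) = 25*(-4) = -100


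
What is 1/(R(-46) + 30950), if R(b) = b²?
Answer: 1/33066 ≈ 3.0243e-5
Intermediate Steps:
1/(R(-46) + 30950) = 1/((-46)² + 30950) = 1/(2116 + 30950) = 1/33066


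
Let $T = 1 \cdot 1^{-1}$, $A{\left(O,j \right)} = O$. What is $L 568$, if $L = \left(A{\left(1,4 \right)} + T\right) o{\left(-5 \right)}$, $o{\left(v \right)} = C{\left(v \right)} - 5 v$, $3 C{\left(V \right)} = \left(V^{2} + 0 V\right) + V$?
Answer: $\frac{107920}{3} \approx 35973.0$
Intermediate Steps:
$C{\left(V \right)} = \frac{V}{3} + \frac{V^{2}}{3}$ ($C{\left(V \right)} = \frac{\left(V^{2} + 0 V\right) + V}{3} = \frac{\left(V^{2} + 0\right) + V}{3} = \frac{V^{2} + V}{3} = \frac{V + V^{2}}{3} = \frac{V}{3} + \frac{V^{2}}{3}$)
$o{\left(v \right)} = - 5 v + \frac{v \left(1 + v\right)}{3}$ ($o{\left(v \right)} = \frac{v \left(1 + v\right)}{3} - 5 v = - 5 v + \frac{v \left(1 + v\right)}{3}$)
$T = 1$ ($T = 1 \cdot 1 = 1$)
$L = \frac{190}{3}$ ($L = \left(1 + 1\right) \frac{1}{3} \left(-5\right) \left(-14 - 5\right) = 2 \cdot \frac{1}{3} \left(-5\right) \left(-19\right) = 2 \cdot \frac{95}{3} = \frac{190}{3} \approx 63.333$)
$L 568 = \frac{190}{3} \cdot 568 = \frac{107920}{3}$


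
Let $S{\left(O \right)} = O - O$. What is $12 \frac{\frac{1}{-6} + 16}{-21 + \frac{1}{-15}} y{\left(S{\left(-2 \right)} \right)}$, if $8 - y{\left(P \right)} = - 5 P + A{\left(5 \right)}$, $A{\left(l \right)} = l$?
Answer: $- \frac{4275}{158} \approx -27.057$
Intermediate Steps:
$S{\left(O \right)} = 0$
$y{\left(P \right)} = 3 + 5 P$ ($y{\left(P \right)} = 8 - \left(- 5 P + 5\right) = 8 - \left(5 - 5 P\right) = 8 + \left(-5 + 5 P\right) = 3 + 5 P$)
$12 \frac{\frac{1}{-6} + 16}{-21 + \frac{1}{-15}} y{\left(S{\left(-2 \right)} \right)} = 12 \frac{\frac{1}{-6} + 16}{-21 + \frac{1}{-15}} \left(3 + 5 \cdot 0\right) = 12 \frac{- \frac{1}{6} + 16}{-21 - \frac{1}{15}} \left(3 + 0\right) = 12 \frac{95}{6 \left(- \frac{316}{15}\right)} 3 = 12 \cdot \frac{95}{6} \left(- \frac{15}{316}\right) 3 = 12 \left(- \frac{475}{632}\right) 3 = \left(- \frac{1425}{158}\right) 3 = - \frac{4275}{158}$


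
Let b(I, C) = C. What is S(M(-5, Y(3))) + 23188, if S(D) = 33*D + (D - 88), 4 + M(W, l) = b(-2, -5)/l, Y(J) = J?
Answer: 68722/3 ≈ 22907.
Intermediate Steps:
M(W, l) = -4 - 5/l
S(D) = -88 + 34*D (S(D) = 33*D + (-88 + D) = -88 + 34*D)
S(M(-5, Y(3))) + 23188 = (-88 + 34*(-4 - 5/3)) + 23188 = (-88 + 34*(-17/3)) + 23188 = (-88 - 578/3) + 23188 = -842/3 + 23188 = 68722/3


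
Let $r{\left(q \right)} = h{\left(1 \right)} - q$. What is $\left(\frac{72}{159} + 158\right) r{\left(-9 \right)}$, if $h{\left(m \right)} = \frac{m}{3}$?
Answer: $\frac{235144}{159} \approx 1478.9$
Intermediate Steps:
$h{\left(m \right)} = \frac{m}{3}$ ($h{\left(m \right)} = m \frac{1}{3} = \frac{m}{3}$)
$r{\left(q \right)} = \frac{1}{3} - q$ ($r{\left(q \right)} = \frac{1}{3} \cdot 1 - q = \frac{1}{3} - q$)
$\left(\frac{72}{159} + 158\right) r{\left(-9 \right)} = \left(\frac{72}{159} + 158\right) \left(\frac{1}{3} - -9\right) = \left(72 \cdot \frac{1}{159} + 158\right) \left(\frac{1}{3} + 9\right) = \left(\frac{24}{53} + 158\right) \frac{28}{3} = \frac{8398}{53} \cdot \frac{28}{3} = \frac{235144}{159}$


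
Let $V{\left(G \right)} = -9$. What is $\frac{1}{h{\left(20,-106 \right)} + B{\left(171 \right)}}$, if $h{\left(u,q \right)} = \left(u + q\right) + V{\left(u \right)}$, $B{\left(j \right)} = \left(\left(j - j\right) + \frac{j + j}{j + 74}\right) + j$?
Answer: $\frac{245}{18962} \approx 0.012921$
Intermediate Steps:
$B{\left(j \right)} = j + \frac{2 j}{74 + j}$ ($B{\left(j \right)} = \left(0 + \frac{2 j}{74 + j}\right) + j = \frac{2 j}{74 + j} + j = j + \frac{2 j}{74 + j}$)
$h{\left(u,q \right)} = -9 + q + u$ ($h{\left(u,q \right)} = \left(u + q\right) - 9 = \left(q + u\right) - 9 = -9 + q + u$)
$\frac{1}{h{\left(20,-106 \right)} + B{\left(171 \right)}} = \frac{1}{\left(-9 - 106 + 20\right) + \frac{171 \left(76 + 171\right)}{74 + 171}} = \frac{1}{-95 + 171 \cdot \frac{1}{245} \cdot 247} = \frac{1}{-95 + \frac{42237}{245}} = \frac{1}{\frac{18962}{245}} = \frac{245}{18962}$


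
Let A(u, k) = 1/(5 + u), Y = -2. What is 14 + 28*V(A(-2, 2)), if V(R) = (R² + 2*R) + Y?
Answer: -182/9 ≈ -20.222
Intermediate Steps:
V(R) = -2 + R² + 2*R (V(R) = (R² + 2*R) - 2 = -2 + R² + 2*R)
14 + 28*V(A(-2, 2)) = 14 + 28*(-2 + (1/(5 - 2))² + 2/(5 - 2)) = 14 + 28*(-2 + (1/3)² + 2/3) = 14 + 28*(-2 + (⅓)² + 2*(⅓)) = 14 + 28*(-2 + ⅑ + ⅔) = 14 + 28*(-11/9) = 14 - 308/9 = -182/9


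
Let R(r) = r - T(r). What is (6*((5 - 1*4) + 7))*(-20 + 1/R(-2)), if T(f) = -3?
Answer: -912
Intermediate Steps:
R(r) = 3 + r (R(r) = r - 1*(-3) = r + 3 = 3 + r)
(6*((5 - 1*4) + 7))*(-20 + 1/R(-2)) = (6*((5 - 1*4) + 7))*(-20 + 1/(3 - 2)) = (6*((5 - 4) + 7))*(-20 + 1/1) = (6*(1 + 7))*(-20 + 1) = (6*8)*(-19) = 48*(-19) = -912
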